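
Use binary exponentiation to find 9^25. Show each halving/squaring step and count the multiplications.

Computing 9^25 by squaring (build up from 9^1; each line after the first costs one multiplication):

9^1 = 9
9^2 = (9^1)^2 = 9^2 = 81
9^3 = 9 * 9^2 = 9 * 81 = 729
9^6 = (9^3)^2 = 729^2 = 531441
9^12 = (9^6)^2 = 531441^2 = 282429536481
9^24 = (9^12)^2 = 282429536481^2 = 79766443076872509863361
9^25 = 9 * 9^24 = 9 * 79766443076872509863361 = 717897987691852588770249

Result: 717897987691852588770249
Multiplications needed: 6 (6 lines after 9^1)

9^25 = 717897987691852588770249. Using exponentiation by squaring, this requires 6 multiplications. The key idea: if the exponent is even, square the half-power; if odd, multiply by the base once.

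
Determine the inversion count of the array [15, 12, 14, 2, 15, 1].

Finding inversions in [15, 12, 14, 2, 15, 1]:

(0, 1): arr[0]=15 > arr[1]=12
(0, 2): arr[0]=15 > arr[2]=14
(0, 3): arr[0]=15 > arr[3]=2
(0, 5): arr[0]=15 > arr[5]=1
(1, 3): arr[1]=12 > arr[3]=2
(1, 5): arr[1]=12 > arr[5]=1
(2, 3): arr[2]=14 > arr[3]=2
(2, 5): arr[2]=14 > arr[5]=1
(3, 5): arr[3]=2 > arr[5]=1
(4, 5): arr[4]=15 > arr[5]=1

Total inversions: 10

The array has 10 inversion(s): (0,1), (0,2), (0,3), (0,5), (1,3), (1,5), (2,3), (2,5), (3,5), (4,5). Each pair (i,j) satisfies i < j and arr[i] > arr[j].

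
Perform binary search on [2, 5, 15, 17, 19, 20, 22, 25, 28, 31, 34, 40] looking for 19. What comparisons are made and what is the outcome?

Binary search for 19 in [2, 5, 15, 17, 19, 20, 22, 25, 28, 31, 34, 40]:

lo=0, hi=11, mid=5, arr[mid]=20 -> 20 > 19, search left half
lo=0, hi=4, mid=2, arr[mid]=15 -> 15 < 19, search right half
lo=3, hi=4, mid=3, arr[mid]=17 -> 17 < 19, search right half
lo=4, hi=4, mid=4, arr[mid]=19 -> Found target at index 4!

Binary search finds 19 at index 4 after 4 comparisons. The search repeatedly halves the search space by comparing with the middle element.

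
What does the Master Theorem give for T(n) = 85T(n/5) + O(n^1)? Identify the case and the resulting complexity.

Master Theorem for T(n) = 85T(n/5) + O(n^1):

a = 85, b = 5, c = 1
log_b(a) = log_5(85) = 2.7604

Case 1: c = 1 < log_5(85) = 2.7604
T(n) = O(n^(log_5 85))

For T(n) = 85T(n/5) + O(n^1): log_5(85) = 2.7604. This is Case 1 of the Master Theorem (c < log_b(a), work dominated by leaves), giving O(n^(log_5 85)).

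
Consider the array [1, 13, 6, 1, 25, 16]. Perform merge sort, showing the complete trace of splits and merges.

Merge sort trace:

Split: [1, 13, 6, 1, 25, 16] -> [1, 13, 6] and [1, 25, 16]
  Split: [1, 13, 6] -> [1] and [13, 6]
    Split: [13, 6] -> [13] and [6]
    Merge: [13] + [6] -> [6, 13]
  Merge: [1] + [6, 13] -> [1, 6, 13]
  Split: [1, 25, 16] -> [1] and [25, 16]
    Split: [25, 16] -> [25] and [16]
    Merge: [25] + [16] -> [16, 25]
  Merge: [1] + [16, 25] -> [1, 16, 25]
Merge: [1, 6, 13] + [1, 16, 25] -> [1, 1, 6, 13, 16, 25]

Final sorted array: [1, 1, 6, 13, 16, 25]

The merge sort proceeds by recursively splitting the array and merging sorted halves.
After all merges, the sorted array is [1, 1, 6, 13, 16, 25].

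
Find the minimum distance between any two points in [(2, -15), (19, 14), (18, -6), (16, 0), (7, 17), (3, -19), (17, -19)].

Computing all pairwise distances among 7 points:

d((2, -15), (19, 14)) = 33.6155
d((2, -15), (18, -6)) = 18.3576
d((2, -15), (16, 0)) = 20.5183
d((2, -15), (7, 17)) = 32.3883
d((2, -15), (3, -19)) = 4.1231 <-- minimum
d((2, -15), (17, -19)) = 15.5242
d((19, 14), (18, -6)) = 20.025
d((19, 14), (16, 0)) = 14.3178
d((19, 14), (7, 17)) = 12.3693
d((19, 14), (3, -19)) = 36.6742
d((19, 14), (17, -19)) = 33.0606
d((18, -6), (16, 0)) = 6.3246
d((18, -6), (7, 17)) = 25.4951
d((18, -6), (3, -19)) = 19.8494
d((18, -6), (17, -19)) = 13.0384
d((16, 0), (7, 17)) = 19.2354
d((16, 0), (3, -19)) = 23.0217
d((16, 0), (17, -19)) = 19.0263
d((7, 17), (3, -19)) = 36.2215
d((7, 17), (17, -19)) = 37.3631
d((3, -19), (17, -19)) = 14.0

Closest pair: (2, -15) and (3, -19) with distance 4.1231

The closest pair is (2, -15) and (3, -19) with Euclidean distance 4.1231. For 7 points, brute-force pairwise comparison is shown above. For large n, the divide-and-conquer algorithm (sort by x, recurse on halves, check the dividing strip) achieves O(n log n).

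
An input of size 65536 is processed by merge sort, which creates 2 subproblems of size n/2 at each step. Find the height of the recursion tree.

For divide and conquer with division factor 2:

Problem sizes at each level:
Level 0: 65536
Level 1: 32768
Level 2: 16384
Level 3: 8192
Level 4: 4096
Level 5: 2048
Level 6: 1024
Level 7: 512
Level 8: 256
Level 9: 128
Level 10: 64
Level 11: 32
Level 12: 16
Level 13: 8
Level 14: 4
Level 15: 2
Level 16: 1

The root is level 0 and the size-1 base case is level 16 (the tree spans levels 0 through 16, i.e. 17 levels counting the root), so the depth is the number of divisions: log_2(65536) = 16

The recursion tree depth is log_2(65536) = 16. At each level, the problem size is divided by 2, so it takes 16 divisions to reduce to a base case of size 1. The algorithm makes 2 recursive calls at each level.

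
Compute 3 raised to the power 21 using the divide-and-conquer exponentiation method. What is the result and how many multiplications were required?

Computing 3^21 by squaring (build up from 3^1; each line after the first costs one multiplication):

3^1 = 3
3^2 = (3^1)^2 = 3^2 = 9
3^4 = (3^2)^2 = 9^2 = 81
3^5 = 3 * 3^4 = 3 * 81 = 243
3^10 = (3^5)^2 = 243^2 = 59049
3^20 = (3^10)^2 = 59049^2 = 3486784401
3^21 = 3 * 3^20 = 3 * 3486784401 = 10460353203

Result: 10460353203
Multiplications needed: 6 (6 lines after 3^1)

3^21 = 10460353203. Using exponentiation by squaring, this requires 6 multiplications. The key idea: if the exponent is even, square the half-power; if odd, multiply by the base once.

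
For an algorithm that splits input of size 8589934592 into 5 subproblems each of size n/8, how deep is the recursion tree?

For divide and conquer with division factor 8:

Problem sizes at each level:
Level 0: 8589934592
Level 1: 1073741824
Level 2: 134217728
Level 3: 16777216
Level 4: 2097152
Level 5: 262144
Level 6: 32768
Level 7: 4096
Level 8: 512
Level 9: 64
Level 10: 8
Level 11: 1

The root is level 0 and the size-1 base case is level 11 (the tree spans levels 0 through 11, i.e. 12 levels counting the root), so the depth is the number of divisions: log_8(8589934592) = 11

The recursion tree depth is log_8(8589934592) = 11. At each level, the problem size is divided by 8, so it takes 11 divisions to reduce to a base case of size 1. The algorithm makes 5 recursive calls at each level.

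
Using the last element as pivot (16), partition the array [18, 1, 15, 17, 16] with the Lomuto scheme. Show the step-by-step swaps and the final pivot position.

Lomuto partition with pivot = 16:

Initial array: [18, 1, 15, 17, 16]

arr[0]=18 > 16: no swap
arr[1]=1 <= 16: swap with position 0, array becomes [1, 18, 15, 17, 16]
arr[2]=15 <= 16: swap with position 1, array becomes [1, 15, 18, 17, 16]
arr[3]=17 > 16: no swap

Place pivot at position 2: [1, 15, 16, 17, 18]
Pivot position: 2

After partitioning with pivot 16, the array becomes [1, 15, 16, 17, 18]. The pivot is placed at index 2. All elements to the left of the pivot are <= 16, and all elements to the right are > 16.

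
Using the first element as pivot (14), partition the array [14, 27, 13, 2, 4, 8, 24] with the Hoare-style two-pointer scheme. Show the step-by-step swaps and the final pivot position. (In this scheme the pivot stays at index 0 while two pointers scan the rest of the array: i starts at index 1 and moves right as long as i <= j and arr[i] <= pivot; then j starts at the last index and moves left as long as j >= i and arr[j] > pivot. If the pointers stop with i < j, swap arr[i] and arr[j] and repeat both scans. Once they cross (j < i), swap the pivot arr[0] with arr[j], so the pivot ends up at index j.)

Hoare-style two-pointer partition with pivot = 14:

Initial array: [14, 27, 13, 2, 4, 8, 24]

Pointers start at i = 1, j = 6.
i stops at index 1 (arr[1]=27 > 14), j stops at index 5 (arr[5]=8 <= 14): swap arr[1] and arr[5], array becomes [14, 8, 13, 2, 4, 27, 24]
i ends at 5, j ends at 4: the pointers have crossed (j < i), so scanning stops.

Swap pivot arr[0] with arr[4] to place pivot at position 4: [4, 8, 13, 2, 14, 27, 24]
Pivot position: 4

After partitioning with pivot 14, the array becomes [4, 8, 13, 2, 14, 27, 24]. The pivot is placed at index 4. All elements to the left of the pivot are <= 14, and all elements to the right are > 14.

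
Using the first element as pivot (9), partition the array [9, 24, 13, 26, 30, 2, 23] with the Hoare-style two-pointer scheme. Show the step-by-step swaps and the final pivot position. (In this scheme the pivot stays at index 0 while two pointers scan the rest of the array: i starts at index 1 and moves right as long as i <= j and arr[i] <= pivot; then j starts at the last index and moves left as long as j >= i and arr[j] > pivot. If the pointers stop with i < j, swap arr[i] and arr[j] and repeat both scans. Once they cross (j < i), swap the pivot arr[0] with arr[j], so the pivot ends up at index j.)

Hoare-style two-pointer partition with pivot = 9:

Initial array: [9, 24, 13, 26, 30, 2, 23]

Pointers start at i = 1, j = 6.
i stops at index 1 (arr[1]=24 > 9), j stops at index 5 (arr[5]=2 <= 9): swap arr[1] and arr[5], array becomes [9, 2, 13, 26, 30, 24, 23]
i ends at 2, j ends at 1: the pointers have crossed (j < i), so scanning stops.

Swap pivot arr[0] with arr[1] to place pivot at position 1: [2, 9, 13, 26, 30, 24, 23]
Pivot position: 1

After partitioning with pivot 9, the array becomes [2, 9, 13, 26, 30, 24, 23]. The pivot is placed at index 1. All elements to the left of the pivot are <= 9, and all elements to the right are > 9.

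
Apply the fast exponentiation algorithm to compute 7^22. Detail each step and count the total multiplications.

Computing 7^22 by squaring (build up from 7^1; each line after the first costs one multiplication):

7^1 = 7
7^2 = (7^1)^2 = 7^2 = 49
7^4 = (7^2)^2 = 49^2 = 2401
7^5 = 7 * 7^4 = 7 * 2401 = 16807
7^10 = (7^5)^2 = 16807^2 = 282475249
7^11 = 7 * 7^10 = 7 * 282475249 = 1977326743
7^22 = (7^11)^2 = 1977326743^2 = 3909821048582988049

Result: 3909821048582988049
Multiplications needed: 6 (6 lines after 7^1)

7^22 = 3909821048582988049. Using exponentiation by squaring, this requires 6 multiplications. The key idea: if the exponent is even, square the half-power; if odd, multiply by the base once.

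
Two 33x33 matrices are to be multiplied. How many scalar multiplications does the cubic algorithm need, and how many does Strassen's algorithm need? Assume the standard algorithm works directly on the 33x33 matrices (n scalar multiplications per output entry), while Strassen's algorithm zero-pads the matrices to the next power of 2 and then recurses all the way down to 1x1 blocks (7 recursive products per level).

Matrix multiplication for 33x33 matrices:

Strassen's algorithm requires power-of-2 dimensions. Pad 33x33 to 64x64 (next power of 2).

Standard algorithm: 33^3 = 35937 multiplications
Strassen's algorithm: 7^(log2(64)) = 7^6 = 117649 multiplications
Difference: 35937 - 117649 = -81712 (Strassen uses MORE here due to padding overhead — for small or just-over-power-of-2 n, padding can outweigh the per-level savings)

Standard: 35937 multiplications (33^3). Strassen: 117649 multiplications (7^6, after padding to 64x64). Strassen reduces 8 recursive multiplications to 7 at each level.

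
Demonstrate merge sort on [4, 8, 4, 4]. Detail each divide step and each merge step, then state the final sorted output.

Merge sort trace:

Split: [4, 8, 4, 4] -> [4, 8] and [4, 4]
  Split: [4, 8] -> [4] and [8]
  Merge: [4] + [8] -> [4, 8]
  Split: [4, 4] -> [4] and [4]
  Merge: [4] + [4] -> [4, 4]
Merge: [4, 8] + [4, 4] -> [4, 4, 4, 8]

Final sorted array: [4, 4, 4, 8]

The merge sort proceeds by recursively splitting the array and merging sorted halves.
After all merges, the sorted array is [4, 4, 4, 8].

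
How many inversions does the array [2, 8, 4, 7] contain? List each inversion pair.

Finding inversions in [2, 8, 4, 7]:

(1, 2): arr[1]=8 > arr[2]=4
(1, 3): arr[1]=8 > arr[3]=7

Total inversions: 2

The array has 2 inversion(s): (1,2), (1,3). Each pair (i,j) satisfies i < j and arr[i] > arr[j].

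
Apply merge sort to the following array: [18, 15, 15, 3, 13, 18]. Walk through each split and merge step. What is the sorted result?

Merge sort trace:

Split: [18, 15, 15, 3, 13, 18] -> [18, 15, 15] and [3, 13, 18]
  Split: [18, 15, 15] -> [18] and [15, 15]
    Split: [15, 15] -> [15] and [15]
    Merge: [15] + [15] -> [15, 15]
  Merge: [18] + [15, 15] -> [15, 15, 18]
  Split: [3, 13, 18] -> [3] and [13, 18]
    Split: [13, 18] -> [13] and [18]
    Merge: [13] + [18] -> [13, 18]
  Merge: [3] + [13, 18] -> [3, 13, 18]
Merge: [15, 15, 18] + [3, 13, 18] -> [3, 13, 15, 15, 18, 18]

Final sorted array: [3, 13, 15, 15, 18, 18]

The merge sort proceeds by recursively splitting the array and merging sorted halves.
After all merges, the sorted array is [3, 13, 15, 15, 18, 18].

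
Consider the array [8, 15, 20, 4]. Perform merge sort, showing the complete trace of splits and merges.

Merge sort trace:

Split: [8, 15, 20, 4] -> [8, 15] and [20, 4]
  Split: [8, 15] -> [8] and [15]
  Merge: [8] + [15] -> [8, 15]
  Split: [20, 4] -> [20] and [4]
  Merge: [20] + [4] -> [4, 20]
Merge: [8, 15] + [4, 20] -> [4, 8, 15, 20]

Final sorted array: [4, 8, 15, 20]

The merge sort proceeds by recursively splitting the array and merging sorted halves.
After all merges, the sorted array is [4, 8, 15, 20].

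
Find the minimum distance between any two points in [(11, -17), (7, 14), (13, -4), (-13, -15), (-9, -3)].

Computing all pairwise distances among 5 points:

d((11, -17), (7, 14)) = 31.257
d((11, -17), (13, -4)) = 13.1529
d((11, -17), (-13, -15)) = 24.0832
d((11, -17), (-9, -3)) = 24.4131
d((7, 14), (13, -4)) = 18.9737
d((7, 14), (-13, -15)) = 35.2278
d((7, 14), (-9, -3)) = 23.3452
d((13, -4), (-13, -15)) = 28.2312
d((13, -4), (-9, -3)) = 22.0227
d((-13, -15), (-9, -3)) = 12.6491 <-- minimum

Closest pair: (-13, -15) and (-9, -3) with distance 12.6491

The closest pair is (-13, -15) and (-9, -3) with Euclidean distance 12.6491. For 5 points, brute-force pairwise comparison is shown above. For large n, the divide-and-conquer algorithm (sort by x, recurse on halves, check the dividing strip) achieves O(n log n).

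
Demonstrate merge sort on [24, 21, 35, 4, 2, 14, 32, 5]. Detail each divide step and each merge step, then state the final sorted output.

Merge sort trace:

Split: [24, 21, 35, 4, 2, 14, 32, 5] -> [24, 21, 35, 4] and [2, 14, 32, 5]
  Split: [24, 21, 35, 4] -> [24, 21] and [35, 4]
    Split: [24, 21] -> [24] and [21]
    Merge: [24] + [21] -> [21, 24]
    Split: [35, 4] -> [35] and [4]
    Merge: [35] + [4] -> [4, 35]
  Merge: [21, 24] + [4, 35] -> [4, 21, 24, 35]
  Split: [2, 14, 32, 5] -> [2, 14] and [32, 5]
    Split: [2, 14] -> [2] and [14]
    Merge: [2] + [14] -> [2, 14]
    Split: [32, 5] -> [32] and [5]
    Merge: [32] + [5] -> [5, 32]
  Merge: [2, 14] + [5, 32] -> [2, 5, 14, 32]
Merge: [4, 21, 24, 35] + [2, 5, 14, 32] -> [2, 4, 5, 14, 21, 24, 32, 35]

Final sorted array: [2, 4, 5, 14, 21, 24, 32, 35]

The merge sort proceeds by recursively splitting the array and merging sorted halves.
After all merges, the sorted array is [2, 4, 5, 14, 21, 24, 32, 35].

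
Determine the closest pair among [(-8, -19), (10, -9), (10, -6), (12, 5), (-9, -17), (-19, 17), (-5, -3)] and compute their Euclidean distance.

Computing all pairwise distances among 7 points:

d((-8, -19), (10, -9)) = 20.5913
d((-8, -19), (10, -6)) = 22.2036
d((-8, -19), (12, 5)) = 31.241
d((-8, -19), (-9, -17)) = 2.2361 <-- minimum
d((-8, -19), (-19, 17)) = 37.6431
d((-8, -19), (-5, -3)) = 16.2788
d((10, -9), (10, -6)) = 3.0
d((10, -9), (12, 5)) = 14.1421
d((10, -9), (-9, -17)) = 20.6155
d((10, -9), (-19, 17)) = 38.9487
d((10, -9), (-5, -3)) = 16.1555
d((10, -6), (12, 5)) = 11.1803
d((10, -6), (-9, -17)) = 21.9545
d((10, -6), (-19, 17)) = 37.0135
d((10, -6), (-5, -3)) = 15.2971
d((12, 5), (-9, -17)) = 30.4138
d((12, 5), (-19, 17)) = 33.2415
d((12, 5), (-5, -3)) = 18.7883
d((-9, -17), (-19, 17)) = 35.4401
d((-9, -17), (-5, -3)) = 14.5602
d((-19, 17), (-5, -3)) = 24.4131

Closest pair: (-8, -19) and (-9, -17) with distance 2.2361

The closest pair is (-8, -19) and (-9, -17) with Euclidean distance 2.2361. For 7 points, brute-force pairwise comparison is shown above. For large n, the divide-and-conquer algorithm (sort by x, recurse on halves, check the dividing strip) achieves O(n log n).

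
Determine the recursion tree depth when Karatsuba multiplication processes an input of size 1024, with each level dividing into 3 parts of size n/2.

For divide and conquer with division factor 2:

Problem sizes at each level:
Level 0: 1024
Level 1: 512
Level 2: 256
Level 3: 128
Level 4: 64
Level 5: 32
Level 6: 16
Level 7: 8
Level 8: 4
Level 9: 2
Level 10: 1

The root is level 0 and the size-1 base case is level 10 (the tree spans levels 0 through 10, i.e. 11 levels counting the root), so the depth is the number of divisions: log_2(1024) = 10

The recursion tree depth is log_2(1024) = 10. At each level, the problem size is divided by 2, so it takes 10 divisions to reduce to a base case of size 1. The algorithm makes 3 recursive calls at each level.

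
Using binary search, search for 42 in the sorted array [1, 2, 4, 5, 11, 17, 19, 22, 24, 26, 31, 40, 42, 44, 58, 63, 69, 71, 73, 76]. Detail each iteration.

Binary search for 42 in [1, 2, 4, 5, 11, 17, 19, 22, 24, 26, 31, 40, 42, 44, 58, 63, 69, 71, 73, 76]:

lo=0, hi=19, mid=9, arr[mid]=26 -> 26 < 42, search right half
lo=10, hi=19, mid=14, arr[mid]=58 -> 58 > 42, search left half
lo=10, hi=13, mid=11, arr[mid]=40 -> 40 < 42, search right half
lo=12, hi=13, mid=12, arr[mid]=42 -> Found target at index 12!

Binary search finds 42 at index 12 after 4 comparisons. The search repeatedly halves the search space by comparing with the middle element.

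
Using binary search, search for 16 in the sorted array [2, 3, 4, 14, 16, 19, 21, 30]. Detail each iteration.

Binary search for 16 in [2, 3, 4, 14, 16, 19, 21, 30]:

lo=0, hi=7, mid=3, arr[mid]=14 -> 14 < 16, search right half
lo=4, hi=7, mid=5, arr[mid]=19 -> 19 > 16, search left half
lo=4, hi=4, mid=4, arr[mid]=16 -> Found target at index 4!

Binary search finds 16 at index 4 after 3 comparisons. The search repeatedly halves the search space by comparing with the middle element.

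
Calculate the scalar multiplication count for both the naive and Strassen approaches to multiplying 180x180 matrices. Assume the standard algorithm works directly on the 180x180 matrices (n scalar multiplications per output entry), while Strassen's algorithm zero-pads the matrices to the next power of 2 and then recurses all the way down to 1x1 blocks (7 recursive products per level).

Matrix multiplication for 180x180 matrices:

Strassen's algorithm requires power-of-2 dimensions. Pad 180x180 to 256x256 (next power of 2).

Standard algorithm: 180^3 = 5832000 multiplications
Strassen's algorithm: 7^(log2(256)) = 7^8 = 5764801 multiplications
Savings: 5832000 - 5764801 = 67199 multiplications

Standard: 5832000 multiplications (180^3). Strassen: 5764801 multiplications (7^8, after padding to 256x256). Strassen reduces 8 recursive multiplications to 7 at each level.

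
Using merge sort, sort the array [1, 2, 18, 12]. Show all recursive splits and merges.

Merge sort trace:

Split: [1, 2, 18, 12] -> [1, 2] and [18, 12]
  Split: [1, 2] -> [1] and [2]
  Merge: [1] + [2] -> [1, 2]
  Split: [18, 12] -> [18] and [12]
  Merge: [18] + [12] -> [12, 18]
Merge: [1, 2] + [12, 18] -> [1, 2, 12, 18]

Final sorted array: [1, 2, 12, 18]

The merge sort proceeds by recursively splitting the array and merging sorted halves.
After all merges, the sorted array is [1, 2, 12, 18].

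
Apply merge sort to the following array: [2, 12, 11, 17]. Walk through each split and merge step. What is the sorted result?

Merge sort trace:

Split: [2, 12, 11, 17] -> [2, 12] and [11, 17]
  Split: [2, 12] -> [2] and [12]
  Merge: [2] + [12] -> [2, 12]
  Split: [11, 17] -> [11] and [17]
  Merge: [11] + [17] -> [11, 17]
Merge: [2, 12] + [11, 17] -> [2, 11, 12, 17]

Final sorted array: [2, 11, 12, 17]

The merge sort proceeds by recursively splitting the array and merging sorted halves.
After all merges, the sorted array is [2, 11, 12, 17].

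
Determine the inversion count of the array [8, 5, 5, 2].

Finding inversions in [8, 5, 5, 2]:

(0, 1): arr[0]=8 > arr[1]=5
(0, 2): arr[0]=8 > arr[2]=5
(0, 3): arr[0]=8 > arr[3]=2
(1, 3): arr[1]=5 > arr[3]=2
(2, 3): arr[2]=5 > arr[3]=2

Total inversions: 5

The array has 5 inversion(s): (0,1), (0,2), (0,3), (1,3), (2,3). Each pair (i,j) satisfies i < j and arr[i] > arr[j].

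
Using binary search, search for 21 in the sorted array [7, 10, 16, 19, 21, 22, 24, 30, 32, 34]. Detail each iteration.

Binary search for 21 in [7, 10, 16, 19, 21, 22, 24, 30, 32, 34]:

lo=0, hi=9, mid=4, arr[mid]=21 -> Found target at index 4!

Binary search finds 21 at index 4 after 1 comparisons. The search repeatedly halves the search space by comparing with the middle element.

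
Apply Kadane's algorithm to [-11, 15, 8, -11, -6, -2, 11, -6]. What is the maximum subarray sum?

Using Kadane's algorithm on [-11, 15, 8, -11, -6, -2, 11, -6]:

Scanning through the array:
Position 1 (value 15): max_ending_here = 15, max_so_far = 15
Position 2 (value 8): max_ending_here = 23, max_so_far = 23
Position 3 (value -11): max_ending_here = 12, max_so_far = 23
Position 4 (value -6): max_ending_here = 6, max_so_far = 23
Position 5 (value -2): max_ending_here = 4, max_so_far = 23
Position 6 (value 11): max_ending_here = 15, max_so_far = 23
Position 7 (value -6): max_ending_here = 9, max_so_far = 23

Maximum subarray: [15, 8]
Maximum sum: 23

The maximum subarray is [15, 8] with sum 23. This subarray runs from index 1 to index 2.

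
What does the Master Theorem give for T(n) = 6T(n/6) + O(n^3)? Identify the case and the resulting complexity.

Master Theorem for T(n) = 6T(n/6) + O(n^3):

a = 6, b = 6, c = 3
log_b(a) = log_6(6) = 1.0000

Case 3: c = 3 > log_6(6) = 1.0000
T(n) = O(n^3) = O(n^3)

For T(n) = 6T(n/6) + O(n^3): log_6(6) = 1.0000. This is Case 3 of the Master Theorem (c > log_b(a), work dominated by root), giving O(n^3).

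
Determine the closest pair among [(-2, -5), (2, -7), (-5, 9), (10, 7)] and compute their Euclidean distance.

Computing all pairwise distances among 4 points:

d((-2, -5), (2, -7)) = 4.4721 <-- minimum
d((-2, -5), (-5, 9)) = 14.3178
d((-2, -5), (10, 7)) = 16.9706
d((2, -7), (-5, 9)) = 17.4642
d((2, -7), (10, 7)) = 16.1245
d((-5, 9), (10, 7)) = 15.1327

Closest pair: (-2, -5) and (2, -7) with distance 4.4721

The closest pair is (-2, -5) and (2, -7) with Euclidean distance 4.4721. For 4 points, brute-force pairwise comparison is shown above. For large n, the divide-and-conquer algorithm (sort by x, recurse on halves, check the dividing strip) achieves O(n log n).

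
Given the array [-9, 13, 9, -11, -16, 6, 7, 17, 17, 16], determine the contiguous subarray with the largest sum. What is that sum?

Using Kadane's algorithm on [-9, 13, 9, -11, -16, 6, 7, 17, 17, 16]:

Scanning through the array:
Position 1 (value 13): max_ending_here = 13, max_so_far = 13
Position 2 (value 9): max_ending_here = 22, max_so_far = 22
Position 3 (value -11): max_ending_here = 11, max_so_far = 22
Position 4 (value -16): max_ending_here = -5, max_so_far = 22
Position 5 (value 6): max_ending_here = 6, max_so_far = 22
Position 6 (value 7): max_ending_here = 13, max_so_far = 22
Position 7 (value 17): max_ending_here = 30, max_so_far = 30
Position 8 (value 17): max_ending_here = 47, max_so_far = 47
Position 9 (value 16): max_ending_here = 63, max_so_far = 63

Maximum subarray: [6, 7, 17, 17, 16]
Maximum sum: 63

The maximum subarray is [6, 7, 17, 17, 16] with sum 63. This subarray runs from index 5 to index 9.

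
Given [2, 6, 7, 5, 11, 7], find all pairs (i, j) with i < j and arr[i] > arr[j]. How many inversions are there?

Finding inversions in [2, 6, 7, 5, 11, 7]:

(1, 3): arr[1]=6 > arr[3]=5
(2, 3): arr[2]=7 > arr[3]=5
(4, 5): arr[4]=11 > arr[5]=7

Total inversions: 3

The array has 3 inversion(s): (1,3), (2,3), (4,5). Each pair (i,j) satisfies i < j and arr[i] > arr[j].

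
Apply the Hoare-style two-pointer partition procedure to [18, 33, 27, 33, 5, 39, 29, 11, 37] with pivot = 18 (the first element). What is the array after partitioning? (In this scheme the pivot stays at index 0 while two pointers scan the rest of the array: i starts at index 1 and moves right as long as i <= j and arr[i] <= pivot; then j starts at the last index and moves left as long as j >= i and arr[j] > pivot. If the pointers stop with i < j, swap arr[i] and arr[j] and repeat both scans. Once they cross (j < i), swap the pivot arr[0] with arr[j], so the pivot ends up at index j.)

Hoare-style two-pointer partition with pivot = 18:

Initial array: [18, 33, 27, 33, 5, 39, 29, 11, 37]

Pointers start at i = 1, j = 8.
i stops at index 1 (arr[1]=33 > 18), j stops at index 7 (arr[7]=11 <= 18): swap arr[1] and arr[7], array becomes [18, 11, 27, 33, 5, 39, 29, 33, 37]
i stops at index 2 (arr[2]=27 > 18), j stops at index 4 (arr[4]=5 <= 18): swap arr[2] and arr[4], array becomes [18, 11, 5, 33, 27, 39, 29, 33, 37]
i ends at 3, j ends at 2: the pointers have crossed (j < i), so scanning stops.

Swap pivot arr[0] with arr[2] to place pivot at position 2: [5, 11, 18, 33, 27, 39, 29, 33, 37]
Pivot position: 2

After partitioning with pivot 18, the array becomes [5, 11, 18, 33, 27, 39, 29, 33, 37]. The pivot is placed at index 2. All elements to the left of the pivot are <= 18, and all elements to the right are > 18.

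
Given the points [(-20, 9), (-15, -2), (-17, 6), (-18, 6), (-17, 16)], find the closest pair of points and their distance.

Computing all pairwise distances among 5 points:

d((-20, 9), (-15, -2)) = 12.083
d((-20, 9), (-17, 6)) = 4.2426
d((-20, 9), (-18, 6)) = 3.6056
d((-20, 9), (-17, 16)) = 7.6158
d((-15, -2), (-17, 6)) = 8.2462
d((-15, -2), (-18, 6)) = 8.544
d((-15, -2), (-17, 16)) = 18.1108
d((-17, 6), (-18, 6)) = 1.0 <-- minimum
d((-17, 6), (-17, 16)) = 10.0
d((-18, 6), (-17, 16)) = 10.0499

Closest pair: (-17, 6) and (-18, 6) with distance 1.0

The closest pair is (-17, 6) and (-18, 6) with Euclidean distance 1.0. For 5 points, brute-force pairwise comparison is shown above. For large n, the divide-and-conquer algorithm (sort by x, recurse on halves, check the dividing strip) achieves O(n log n).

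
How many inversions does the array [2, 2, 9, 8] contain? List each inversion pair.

Finding inversions in [2, 2, 9, 8]:

(2, 3): arr[2]=9 > arr[3]=8

Total inversions: 1

The array has 1 inversion(s): (2,3). Each pair (i,j) satisfies i < j and arr[i] > arr[j].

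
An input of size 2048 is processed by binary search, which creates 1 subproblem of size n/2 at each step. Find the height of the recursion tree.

For divide and conquer with division factor 2:

Problem sizes at each level:
Level 0: 2048
Level 1: 1024
Level 2: 512
Level 3: 256
Level 4: 128
Level 5: 64
Level 6: 32
Level 7: 16
Level 8: 8
Level 9: 4
Level 10: 2
Level 11: 1

The root is level 0 and the size-1 base case is level 11 (the tree spans levels 0 through 11, i.e. 12 levels counting the root), so the depth is the number of divisions: log_2(2048) = 11

The recursion tree depth is log_2(2048) = 11. At each level, the problem size is divided by 2, so it takes 11 divisions to reduce to a base case of size 1. The algorithm makes 1 recursive call at each level.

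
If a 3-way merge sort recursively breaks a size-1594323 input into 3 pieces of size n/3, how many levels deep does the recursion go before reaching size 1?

For divide and conquer with division factor 3:

Problem sizes at each level:
Level 0: 1594323
Level 1: 531441
Level 2: 177147
Level 3: 59049
Level 4: 19683
Level 5: 6561
Level 6: 2187
Level 7: 729
Level 8: 243
Level 9: 81
Level 10: 27
Level 11: 9
Level 12: 3
Level 13: 1

The root is level 0 and the size-1 base case is level 13 (the tree spans levels 0 through 13, i.e. 14 levels counting the root), so the depth is the number of divisions: log_3(1594323) = 13

The recursion tree depth is log_3(1594323) = 13. At each level, the problem size is divided by 3, so it takes 13 divisions to reduce to a base case of size 1. The algorithm makes 3 recursive calls at each level.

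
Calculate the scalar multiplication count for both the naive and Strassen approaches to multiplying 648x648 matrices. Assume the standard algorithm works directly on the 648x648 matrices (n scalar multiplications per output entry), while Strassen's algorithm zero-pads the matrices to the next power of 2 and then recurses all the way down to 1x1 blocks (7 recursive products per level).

Matrix multiplication for 648x648 matrices:

Strassen's algorithm requires power-of-2 dimensions. Pad 648x648 to 1024x1024 (next power of 2).

Standard algorithm: 648^3 = 272097792 multiplications
Strassen's algorithm: 7^(log2(1024)) = 7^10 = 282475249 multiplications
Difference: 272097792 - 282475249 = -10377457 (Strassen uses MORE here due to padding overhead — for small or just-over-power-of-2 n, padding can outweigh the per-level savings)

Standard: 272097792 multiplications (648^3). Strassen: 282475249 multiplications (7^10, after padding to 1024x1024). Strassen reduces 8 recursive multiplications to 7 at each level.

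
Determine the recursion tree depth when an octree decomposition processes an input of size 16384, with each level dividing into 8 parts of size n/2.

For divide and conquer with division factor 2:

Problem sizes at each level:
Level 0: 16384
Level 1: 8192
Level 2: 4096
Level 3: 2048
Level 4: 1024
Level 5: 512
Level 6: 256
Level 7: 128
Level 8: 64
Level 9: 32
Level 10: 16
Level 11: 8
Level 12: 4
Level 13: 2
Level 14: 1

The root is level 0 and the size-1 base case is level 14 (the tree spans levels 0 through 14, i.e. 15 levels counting the root), so the depth is the number of divisions: log_2(16384) = 14

The recursion tree depth is log_2(16384) = 14. At each level, the problem size is divided by 2, so it takes 14 divisions to reduce to a base case of size 1. The algorithm makes 8 recursive calls at each level.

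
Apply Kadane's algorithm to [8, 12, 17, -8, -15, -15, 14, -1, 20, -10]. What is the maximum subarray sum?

Using Kadane's algorithm on [8, 12, 17, -8, -15, -15, 14, -1, 20, -10]:

Scanning through the array:
Position 1 (value 12): max_ending_here = 20, max_so_far = 20
Position 2 (value 17): max_ending_here = 37, max_so_far = 37
Position 3 (value -8): max_ending_here = 29, max_so_far = 37
Position 4 (value -15): max_ending_here = 14, max_so_far = 37
Position 5 (value -15): max_ending_here = -1, max_so_far = 37
Position 6 (value 14): max_ending_here = 14, max_so_far = 37
Position 7 (value -1): max_ending_here = 13, max_so_far = 37
Position 8 (value 20): max_ending_here = 33, max_so_far = 37
Position 9 (value -10): max_ending_here = 23, max_so_far = 37

Maximum subarray: [8, 12, 17]
Maximum sum: 37

The maximum subarray is [8, 12, 17] with sum 37. This subarray runs from index 0 to index 2.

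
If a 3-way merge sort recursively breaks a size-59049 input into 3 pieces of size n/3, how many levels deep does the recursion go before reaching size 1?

For divide and conquer with division factor 3:

Problem sizes at each level:
Level 0: 59049
Level 1: 19683
Level 2: 6561
Level 3: 2187
Level 4: 729
Level 5: 243
Level 6: 81
Level 7: 27
Level 8: 9
Level 9: 3
Level 10: 1

The root is level 0 and the size-1 base case is level 10 (the tree spans levels 0 through 10, i.e. 11 levels counting the root), so the depth is the number of divisions: log_3(59049) = 10

The recursion tree depth is log_3(59049) = 10. At each level, the problem size is divided by 3, so it takes 10 divisions to reduce to a base case of size 1. The algorithm makes 3 recursive calls at each level.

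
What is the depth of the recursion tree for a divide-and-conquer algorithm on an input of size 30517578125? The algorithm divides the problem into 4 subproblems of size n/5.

For divide and conquer with division factor 5:

Problem sizes at each level:
Level 0: 30517578125
Level 1: 6103515625
Level 2: 1220703125
Level 3: 244140625
Level 4: 48828125
Level 5: 9765625
Level 6: 1953125
Level 7: 390625
Level 8: 78125
Level 9: 15625
Level 10: 3125
Level 11: 625
Level 12: 125
Level 13: 25
Level 14: 5
Level 15: 1

The root is level 0 and the size-1 base case is level 15 (the tree spans levels 0 through 15, i.e. 16 levels counting the root), so the depth is the number of divisions: log_5(30517578125) = 15

The recursion tree depth is log_5(30517578125) = 15. At each level, the problem size is divided by 5, so it takes 15 divisions to reduce to a base case of size 1. The algorithm makes 4 recursive calls at each level.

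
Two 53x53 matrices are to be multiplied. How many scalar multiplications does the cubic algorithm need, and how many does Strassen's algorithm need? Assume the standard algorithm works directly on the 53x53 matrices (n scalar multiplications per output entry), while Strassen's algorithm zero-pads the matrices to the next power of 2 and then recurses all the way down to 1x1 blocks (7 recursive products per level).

Matrix multiplication for 53x53 matrices:

Strassen's algorithm requires power-of-2 dimensions. Pad 53x53 to 64x64 (next power of 2).

Standard algorithm: 53^3 = 148877 multiplications
Strassen's algorithm: 7^(log2(64)) = 7^6 = 117649 multiplications
Savings: 148877 - 117649 = 31228 multiplications

Standard: 148877 multiplications (53^3). Strassen: 117649 multiplications (7^6, after padding to 64x64). Strassen reduces 8 recursive multiplications to 7 at each level.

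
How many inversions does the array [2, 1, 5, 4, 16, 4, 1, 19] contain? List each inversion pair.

Finding inversions in [2, 1, 5, 4, 16, 4, 1, 19]:

(0, 1): arr[0]=2 > arr[1]=1
(0, 6): arr[0]=2 > arr[6]=1
(2, 3): arr[2]=5 > arr[3]=4
(2, 5): arr[2]=5 > arr[5]=4
(2, 6): arr[2]=5 > arr[6]=1
(3, 6): arr[3]=4 > arr[6]=1
(4, 5): arr[4]=16 > arr[5]=4
(4, 6): arr[4]=16 > arr[6]=1
(5, 6): arr[5]=4 > arr[6]=1

Total inversions: 9

The array has 9 inversion(s): (0,1), (0,6), (2,3), (2,5), (2,6), (3,6), (4,5), (4,6), (5,6). Each pair (i,j) satisfies i < j and arr[i] > arr[j].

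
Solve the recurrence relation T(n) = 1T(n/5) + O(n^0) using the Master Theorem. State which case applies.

Master Theorem for T(n) = 1T(n/5) + O(n^0):

a = 1, b = 5, c = 0
log_b(a) = log_5(1) = 0.0000

Case 2: c = 0 = log_5(1) = 0.0000
T(n) = O(n^0 log n) = O(log n)

For T(n) = 1T(n/5) + O(n^0): log_5(1) = 0.0000. This is Case 2 of the Master Theorem (c = log_b(a), equal work at all levels), giving O(log n).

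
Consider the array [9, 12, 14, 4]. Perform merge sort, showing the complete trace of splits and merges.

Merge sort trace:

Split: [9, 12, 14, 4] -> [9, 12] and [14, 4]
  Split: [9, 12] -> [9] and [12]
  Merge: [9] + [12] -> [9, 12]
  Split: [14, 4] -> [14] and [4]
  Merge: [14] + [4] -> [4, 14]
Merge: [9, 12] + [4, 14] -> [4, 9, 12, 14]

Final sorted array: [4, 9, 12, 14]

The merge sort proceeds by recursively splitting the array and merging sorted halves.
After all merges, the sorted array is [4, 9, 12, 14].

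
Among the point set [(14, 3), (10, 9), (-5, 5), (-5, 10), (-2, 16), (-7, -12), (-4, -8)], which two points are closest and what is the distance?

Computing all pairwise distances among 7 points:

d((14, 3), (10, 9)) = 7.2111
d((14, 3), (-5, 5)) = 19.105
d((14, 3), (-5, 10)) = 20.2485
d((14, 3), (-2, 16)) = 20.6155
d((14, 3), (-7, -12)) = 25.807
d((14, 3), (-4, -8)) = 21.095
d((10, 9), (-5, 5)) = 15.5242
d((10, 9), (-5, 10)) = 15.0333
d((10, 9), (-2, 16)) = 13.8924
d((10, 9), (-7, -12)) = 27.0185
d((10, 9), (-4, -8)) = 22.0227
d((-5, 5), (-5, 10)) = 5.0 <-- minimum
d((-5, 5), (-2, 16)) = 11.4018
d((-5, 5), (-7, -12)) = 17.1172
d((-5, 5), (-4, -8)) = 13.0384
d((-5, 10), (-2, 16)) = 6.7082
d((-5, 10), (-7, -12)) = 22.0907
d((-5, 10), (-4, -8)) = 18.0278
d((-2, 16), (-7, -12)) = 28.4429
d((-2, 16), (-4, -8)) = 24.0832
d((-7, -12), (-4, -8)) = 5.0 <-- minimum

Minimum distance: 5.0 (tie among 2 pairs: (-5, 5) and (-5, 10); (-7, -12) and (-4, -8))

The minimum Euclidean distance is 5.0. There is a tie: 2 pairs achieve this minimum — (-5, 5) and (-5, 10); (-7, -12) and (-4, -8). Any of these is a valid closest pair. For 7 points, brute-force pairwise comparison is shown above. For large n, the divide-and-conquer algorithm (sort by x, recurse on halves, check the dividing strip) achieves O(n log n).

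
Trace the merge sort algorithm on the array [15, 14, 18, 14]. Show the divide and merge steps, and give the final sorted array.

Merge sort trace:

Split: [15, 14, 18, 14] -> [15, 14] and [18, 14]
  Split: [15, 14] -> [15] and [14]
  Merge: [15] + [14] -> [14, 15]
  Split: [18, 14] -> [18] and [14]
  Merge: [18] + [14] -> [14, 18]
Merge: [14, 15] + [14, 18] -> [14, 14, 15, 18]

Final sorted array: [14, 14, 15, 18]

The merge sort proceeds by recursively splitting the array and merging sorted halves.
After all merges, the sorted array is [14, 14, 15, 18].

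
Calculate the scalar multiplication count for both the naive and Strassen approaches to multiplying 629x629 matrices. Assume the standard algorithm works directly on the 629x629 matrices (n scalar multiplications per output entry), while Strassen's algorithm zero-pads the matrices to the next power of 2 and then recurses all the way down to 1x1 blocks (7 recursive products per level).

Matrix multiplication for 629x629 matrices:

Strassen's algorithm requires power-of-2 dimensions. Pad 629x629 to 1024x1024 (next power of 2).

Standard algorithm: 629^3 = 248858189 multiplications
Strassen's algorithm: 7^(log2(1024)) = 7^10 = 282475249 multiplications
Difference: 248858189 - 282475249 = -33617060 (Strassen uses MORE here due to padding overhead — for small or just-over-power-of-2 n, padding can outweigh the per-level savings)

Standard: 248858189 multiplications (629^3). Strassen: 282475249 multiplications (7^10, after padding to 1024x1024). Strassen reduces 8 recursive multiplications to 7 at each level.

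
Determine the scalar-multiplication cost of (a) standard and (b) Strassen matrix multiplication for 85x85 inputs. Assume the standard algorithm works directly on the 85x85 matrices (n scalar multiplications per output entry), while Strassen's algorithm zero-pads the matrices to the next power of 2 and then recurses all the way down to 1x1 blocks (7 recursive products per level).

Matrix multiplication for 85x85 matrices:

Strassen's algorithm requires power-of-2 dimensions. Pad 85x85 to 128x128 (next power of 2).

Standard algorithm: 85^3 = 614125 multiplications
Strassen's algorithm: 7^(log2(128)) = 7^7 = 823543 multiplications
Difference: 614125 - 823543 = -209418 (Strassen uses MORE here due to padding overhead — for small or just-over-power-of-2 n, padding can outweigh the per-level savings)

Standard: 614125 multiplications (85^3). Strassen: 823543 multiplications (7^7, after padding to 128x128). Strassen reduces 8 recursive multiplications to 7 at each level.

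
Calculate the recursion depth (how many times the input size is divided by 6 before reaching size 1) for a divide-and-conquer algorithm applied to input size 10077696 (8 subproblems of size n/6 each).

For divide and conquer with division factor 6:

Problem sizes at each level:
Level 0: 10077696
Level 1: 1679616
Level 2: 279936
Level 3: 46656
Level 4: 7776
Level 5: 1296
Level 6: 216
Level 7: 36
Level 8: 6
Level 9: 1

The root is level 0 and the size-1 base case is level 9 (the tree spans levels 0 through 9, i.e. 10 levels counting the root), so the depth is the number of divisions: log_6(10077696) = 9

The recursion tree depth is log_6(10077696) = 9. At each level, the problem size is divided by 6, so it takes 9 divisions to reduce to a base case of size 1. The algorithm makes 8 recursive calls at each level.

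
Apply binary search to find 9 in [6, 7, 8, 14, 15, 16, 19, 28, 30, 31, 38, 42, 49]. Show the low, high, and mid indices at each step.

Binary search for 9 in [6, 7, 8, 14, 15, 16, 19, 28, 30, 31, 38, 42, 49]:

lo=0, hi=12, mid=6, arr[mid]=19 -> 19 > 9, search left half
lo=0, hi=5, mid=2, arr[mid]=8 -> 8 < 9, search right half
lo=3, hi=5, mid=4, arr[mid]=15 -> 15 > 9, search left half
lo=3, hi=3, mid=3, arr[mid]=14 -> 14 > 9, search left half
lo=3 > hi=2, target 9 not found

Binary search determines that 9 is not in the array after 4 comparisons. The search space was exhausted without finding the target.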